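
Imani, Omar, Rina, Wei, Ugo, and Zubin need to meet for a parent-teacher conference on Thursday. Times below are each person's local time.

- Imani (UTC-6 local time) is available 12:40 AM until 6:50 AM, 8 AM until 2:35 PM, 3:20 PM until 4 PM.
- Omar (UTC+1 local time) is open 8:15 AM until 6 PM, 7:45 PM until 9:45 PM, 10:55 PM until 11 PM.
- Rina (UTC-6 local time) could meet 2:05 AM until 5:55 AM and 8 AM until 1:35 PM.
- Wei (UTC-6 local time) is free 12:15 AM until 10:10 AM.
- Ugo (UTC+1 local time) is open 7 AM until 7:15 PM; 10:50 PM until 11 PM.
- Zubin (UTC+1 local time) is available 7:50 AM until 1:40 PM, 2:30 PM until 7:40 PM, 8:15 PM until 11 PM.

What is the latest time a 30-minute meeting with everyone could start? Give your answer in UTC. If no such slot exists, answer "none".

15:40

Imani in UTC: 06:40-12:50, 14:00-20:35, 21:20-22:00 (add 6h to convert from UTC-6).
Omar in UTC: 07:15-17:00, 18:45-20:45, 21:55-22:00 (subtract 1h to convert from UTC+1).
Rina in UTC: 08:05-11:55, 14:00-19:35 (add 6h to convert from UTC-6).
Wei in UTC: 06:15-16:10 (add 6h to convert from UTC-6).
Ugo in UTC: 06:00-18:15, 21:50-22:00 (subtract 1h to convert from UTC+1).
Zubin in UTC: 06:50-12:40, 13:30-18:40, 19:15-22:00 (subtract 1h to convert from UTC+1).
Imani ∩ Omar: 07:15-12:50, 14:00-17:00, 18:45-20:35, 21:55-22:00.
Imani ∩ Omar ∩ Rina: 08:05-11:55, 14:00-17:00, 18:45-19:35.
Imani ∩ Omar ∩ Rina ∩ Wei: 08:05-11:55, 14:00-16:10.
Imani ∩ Omar ∩ Rina ∩ Wei ∩ Ugo: 08:05-11:55, 14:00-16:10.
Imani ∩ Omar ∩ Rina ∩ Wei ∩ Ugo ∩ Zubin: 08:05-11:55, 14:00-16:10.
The last common window of at least 30 minutes is 14:00-16:10; a 30-minute meeting can start as late as 15:40 and still end by 16:10.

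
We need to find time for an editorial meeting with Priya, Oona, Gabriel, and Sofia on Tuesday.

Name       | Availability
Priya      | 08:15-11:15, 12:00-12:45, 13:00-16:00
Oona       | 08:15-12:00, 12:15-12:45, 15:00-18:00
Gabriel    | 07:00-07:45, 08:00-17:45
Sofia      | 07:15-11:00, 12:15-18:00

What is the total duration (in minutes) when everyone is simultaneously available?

Priya ∩ Oona: 08:15-11:15, 12:15-12:45, 15:00-16:00.
Priya ∩ Oona ∩ Gabriel: 08:15-11:15, 12:15-12:45, 15:00-16:00.
Priya ∩ Oona ∩ Gabriel ∩ Sofia: 08:15-11:00, 12:15-12:45, 15:00-16:00.
Summing the common windows: 165 + 30 + 60 = 255 minutes.

255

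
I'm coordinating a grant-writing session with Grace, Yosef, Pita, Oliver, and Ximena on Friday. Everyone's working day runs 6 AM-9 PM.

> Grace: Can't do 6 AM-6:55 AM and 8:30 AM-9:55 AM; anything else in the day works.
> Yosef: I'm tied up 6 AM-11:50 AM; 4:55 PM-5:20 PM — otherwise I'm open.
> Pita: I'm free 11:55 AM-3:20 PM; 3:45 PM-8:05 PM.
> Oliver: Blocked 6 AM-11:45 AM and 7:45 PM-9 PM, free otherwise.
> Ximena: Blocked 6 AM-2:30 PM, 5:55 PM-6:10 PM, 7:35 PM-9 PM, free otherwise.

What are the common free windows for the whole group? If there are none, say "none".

Grace free: 06:55-08:30, 09:55-21:00 (invert busy blocks within the working day).
Yosef free: 11:50-16:55, 17:20-21:00 (invert busy blocks within the working day).
Pita free: 11:55-15:20, 15:45-20:05.
Oliver free: 11:45-19:45 (invert busy blocks within the working day).
Ximena free: 14:30-17:55, 18:10-19:35 (invert busy blocks within the working day).
Grace ∩ Yosef: 11:50-16:55, 17:20-21:00.
Grace ∩ Yosef ∩ Pita: 11:55-15:20, 15:45-16:55, 17:20-20:05.
Grace ∩ Yosef ∩ Pita ∩ Oliver: 11:55-15:20, 15:45-16:55, 17:20-19:45.
Grace ∩ Yosef ∩ Pita ∩ Oliver ∩ Ximena: 14:30-15:20, 15:45-16:55, 17:20-17:55, 18:10-19:35.
Those are the intersection windows.

14:30-15:20, 15:45-16:55, 17:20-17:55, 18:10-19:35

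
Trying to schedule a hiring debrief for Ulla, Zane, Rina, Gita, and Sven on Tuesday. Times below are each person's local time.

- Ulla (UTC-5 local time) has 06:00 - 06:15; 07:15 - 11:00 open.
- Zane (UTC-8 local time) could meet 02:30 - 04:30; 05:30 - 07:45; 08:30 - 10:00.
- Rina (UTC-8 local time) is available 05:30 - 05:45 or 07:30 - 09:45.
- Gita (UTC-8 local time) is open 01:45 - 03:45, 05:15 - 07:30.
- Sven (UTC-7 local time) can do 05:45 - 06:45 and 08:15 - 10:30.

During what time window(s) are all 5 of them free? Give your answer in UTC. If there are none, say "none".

Ulla in UTC: 11:00-11:15, 12:15-16:00 (add 5h to convert from UTC-5).
Zane in UTC: 10:30-12:30, 13:30-15:45, 16:30-18:00 (add 8h to convert from UTC-8).
Rina in UTC: 13:30-13:45, 15:30-17:45 (add 8h to convert from UTC-8).
Gita in UTC: 09:45-11:45, 13:15-15:30 (add 8h to convert from UTC-8).
Sven in UTC: 12:45-13:45, 15:15-17:30 (add 7h to convert from UTC-7).
Ulla ∩ Zane: 11:00-11:15, 12:15-12:30, 13:30-15:45.
Ulla ∩ Zane ∩ Rina: 13:30-13:45, 15:30-15:45.
Ulla ∩ Zane ∩ Rina ∩ Gita: 13:30-13:45.
Ulla ∩ Zane ∩ Rina ∩ Gita ∩ Sven: 13:30-13:45.

13:30-13:45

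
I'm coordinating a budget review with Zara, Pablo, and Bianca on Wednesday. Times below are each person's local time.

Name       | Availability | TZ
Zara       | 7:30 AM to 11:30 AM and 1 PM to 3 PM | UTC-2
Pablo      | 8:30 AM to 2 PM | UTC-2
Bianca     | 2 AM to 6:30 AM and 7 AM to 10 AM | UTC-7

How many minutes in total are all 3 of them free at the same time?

240

Zara in UTC: 09:30-13:30, 15:00-17:00 (add 2h to convert from UTC-2).
Pablo in UTC: 10:30-16:00 (add 2h to convert from UTC-2).
Bianca in UTC: 09:00-13:30, 14:00-17:00 (add 7h to convert from UTC-7).
Zara ∩ Pablo: 10:30-13:30, 15:00-16:00.
Zara ∩ Pablo ∩ Bianca: 10:30-13:30, 15:00-16:00.
Those are the intersection windows.
Summing the common windows: 180 + 60 = 240 minutes.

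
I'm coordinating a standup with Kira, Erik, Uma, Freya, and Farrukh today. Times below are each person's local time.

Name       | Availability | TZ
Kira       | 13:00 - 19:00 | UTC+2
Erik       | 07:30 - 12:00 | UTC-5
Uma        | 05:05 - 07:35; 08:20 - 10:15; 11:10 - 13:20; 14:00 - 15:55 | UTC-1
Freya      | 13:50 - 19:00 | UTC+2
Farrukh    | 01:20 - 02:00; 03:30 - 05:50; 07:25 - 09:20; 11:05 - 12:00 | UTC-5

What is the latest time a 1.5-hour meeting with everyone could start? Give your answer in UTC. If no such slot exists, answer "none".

Kira in UTC: 11:00-17:00 (subtract 2h to convert from UTC+2).
Erik in UTC: 12:30-17:00 (add 5h to convert from UTC-5).
Uma in UTC: 06:05-08:35, 09:20-11:15, 12:10-14:20, 15:00-16:55 (add 1h to convert from UTC-1).
Freya in UTC: 11:50-17:00 (subtract 2h to convert from UTC+2).
Farrukh in UTC: 06:20-07:00, 08:30-10:50, 12:25-14:20, 16:05-17:00 (add 5h to convert from UTC-5).
Kira ∩ Erik: 12:30-17:00.
Kira ∩ Erik ∩ Uma: 12:30-14:20, 15:00-16:55.
Kira ∩ Erik ∩ Uma ∩ Freya: 12:30-14:20, 15:00-16:55.
Kira ∩ Erik ∩ Uma ∩ Freya ∩ Farrukh: 12:30-14:20, 16:05-16:55.
The last common window of at least 90 minutes is 12:30-14:20; a 90-minute meeting can start as late as 12:50 and still end by 14:20.

12:50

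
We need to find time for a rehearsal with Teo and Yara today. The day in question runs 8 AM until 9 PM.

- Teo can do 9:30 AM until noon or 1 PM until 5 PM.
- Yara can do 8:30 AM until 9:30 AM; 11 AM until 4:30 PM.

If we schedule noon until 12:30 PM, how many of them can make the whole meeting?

Yara can make the full 12:00-12:30 slot — that's 1.

1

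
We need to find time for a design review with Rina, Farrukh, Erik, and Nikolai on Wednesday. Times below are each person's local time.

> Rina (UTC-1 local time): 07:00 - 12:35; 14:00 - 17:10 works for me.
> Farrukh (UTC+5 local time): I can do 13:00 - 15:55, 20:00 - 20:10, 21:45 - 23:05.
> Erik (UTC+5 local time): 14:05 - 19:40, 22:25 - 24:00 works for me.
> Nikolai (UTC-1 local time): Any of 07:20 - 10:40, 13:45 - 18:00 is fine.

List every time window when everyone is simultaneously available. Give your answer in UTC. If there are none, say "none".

09:05-10:55, 17:25-18:05

Rina in UTC: 08:00-13:35, 15:00-18:10 (add 1h to convert from UTC-1).
Farrukh in UTC: 08:00-10:55, 15:00-15:10, 16:45-18:05 (subtract 5h to convert from UTC+5).
Erik in UTC: 09:05-14:40, 17:25-19:00 (subtract 5h to convert from UTC+5).
Nikolai in UTC: 08:20-11:40, 14:45-19:00 (add 1h to convert from UTC-1).
Rina ∩ Farrukh: 08:00-10:55, 15:00-15:10, 16:45-18:05.
Rina ∩ Farrukh ∩ Erik: 09:05-10:55, 17:25-18:05.
Rina ∩ Farrukh ∩ Erik ∩ Nikolai: 09:05-10:55, 17:25-18:05.
So the common availability across everyone is 09:05-10:55, 17:25-18:05.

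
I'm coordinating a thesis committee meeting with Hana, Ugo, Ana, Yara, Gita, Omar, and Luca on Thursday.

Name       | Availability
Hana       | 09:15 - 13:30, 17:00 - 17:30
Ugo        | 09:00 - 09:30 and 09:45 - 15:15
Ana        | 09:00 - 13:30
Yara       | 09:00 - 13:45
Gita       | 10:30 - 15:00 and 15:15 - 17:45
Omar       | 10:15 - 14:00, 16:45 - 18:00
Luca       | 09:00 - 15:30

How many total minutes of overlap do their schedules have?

Hana ∩ Ugo: 09:15-09:30, 09:45-13:30.
Hana ∩ Ugo ∩ Ana: 09:15-09:30, 09:45-13:30.
Hana ∩ Ugo ∩ Ana ∩ Yara: 09:15-09:30, 09:45-13:30.
Hana ∩ Ugo ∩ Ana ∩ Yara ∩ Gita: 10:30-13:30.
Hana ∩ Ugo ∩ Ana ∩ Yara ∩ Gita ∩ Omar: 10:30-13:30.
Hana ∩ Ugo ∩ Ana ∩ Yara ∩ Gita ∩ Omar ∩ Luca: 10:30-13:30.
That's a single block of 180 minutes.

180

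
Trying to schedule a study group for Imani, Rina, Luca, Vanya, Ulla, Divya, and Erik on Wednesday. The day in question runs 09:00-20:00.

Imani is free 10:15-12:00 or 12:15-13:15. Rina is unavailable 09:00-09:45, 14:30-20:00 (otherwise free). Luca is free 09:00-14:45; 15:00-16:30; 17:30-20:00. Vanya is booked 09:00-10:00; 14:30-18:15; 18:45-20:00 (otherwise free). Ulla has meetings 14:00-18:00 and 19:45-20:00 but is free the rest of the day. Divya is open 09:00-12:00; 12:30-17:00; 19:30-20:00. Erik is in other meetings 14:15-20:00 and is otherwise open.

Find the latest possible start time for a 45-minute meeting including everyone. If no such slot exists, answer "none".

Imani free: 10:15-12:00, 12:15-13:15.
Rina free: 09:45-14:30 (invert busy blocks within the working day).
Luca free: 09:00-14:45, 15:00-16:30, 17:30-20:00.
Vanya free: 10:00-14:30, 18:15-18:45 (invert busy blocks within the working day).
Ulla free: 09:00-14:00, 18:00-19:45 (invert busy blocks within the working day).
Divya free: 09:00-12:00, 12:30-17:00, 19:30-20:00.
Erik free: 09:00-14:15 (invert busy blocks within the working day).
Imani ∩ Rina: 10:15-12:00, 12:15-13:15.
Imani ∩ Rina ∩ Luca: 10:15-12:00, 12:15-13:15.
Imani ∩ Rina ∩ Luca ∩ Vanya: 10:15-12:00, 12:15-13:15.
Imani ∩ Rina ∩ Luca ∩ Vanya ∩ Ulla: 10:15-12:00, 12:15-13:15.
Imani ∩ Rina ∩ Luca ∩ Vanya ∩ Ulla ∩ Divya: 10:15-12:00, 12:30-13:15.
Imani ∩ Rina ∩ Luca ∩ Vanya ∩ Ulla ∩ Divya ∩ Erik: 10:15-12:00, 12:30-13:15.
The last common window of at least 45 minutes is 12:30-13:15; a 45-minute meeting can start as late as 12:30 and still end by 13:15.

12:30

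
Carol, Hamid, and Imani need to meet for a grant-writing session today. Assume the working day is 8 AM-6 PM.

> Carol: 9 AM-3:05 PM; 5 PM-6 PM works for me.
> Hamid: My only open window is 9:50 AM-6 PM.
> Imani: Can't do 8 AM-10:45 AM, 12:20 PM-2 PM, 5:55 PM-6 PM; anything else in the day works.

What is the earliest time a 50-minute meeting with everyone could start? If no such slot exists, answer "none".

Carol free: 09:00-15:05, 17:00-18:00.
Hamid free: 09:50-18:00.
Imani free: 10:45-12:20, 14:00-17:55 (invert busy blocks within the working day).
Carol ∩ Hamid: 09:50-15:05, 17:00-18:00.
Carol ∩ Hamid ∩ Imani: 10:45-12:20, 14:00-15:05, 17:00-17:55.
The first common window of at least 50 minutes is 10:45-12:20, so the earliest start is 10:45.

10:45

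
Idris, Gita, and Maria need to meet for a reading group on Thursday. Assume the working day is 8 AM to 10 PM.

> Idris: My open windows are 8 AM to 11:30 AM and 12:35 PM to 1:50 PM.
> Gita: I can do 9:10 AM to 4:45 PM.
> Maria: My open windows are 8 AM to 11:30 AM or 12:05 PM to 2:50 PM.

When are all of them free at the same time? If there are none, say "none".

09:10-11:30, 12:35-13:50

Idris ∩ Gita: 09:10-11:30, 12:35-13:50.
Idris ∩ Gita ∩ Maria: 09:10-11:30, 12:35-13:50.
So the common availability across everyone is 09:10-11:30, 12:35-13:50.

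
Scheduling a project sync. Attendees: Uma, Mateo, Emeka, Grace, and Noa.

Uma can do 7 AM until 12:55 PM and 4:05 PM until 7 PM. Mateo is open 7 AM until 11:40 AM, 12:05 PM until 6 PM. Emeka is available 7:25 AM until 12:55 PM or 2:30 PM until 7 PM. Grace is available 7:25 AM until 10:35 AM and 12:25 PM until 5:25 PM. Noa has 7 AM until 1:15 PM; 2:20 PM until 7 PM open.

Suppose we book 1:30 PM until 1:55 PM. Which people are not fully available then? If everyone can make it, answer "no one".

Uma: not fully free for 13:30-13:55. Mateo: free for 13:30-13:55. Emeka: not fully free for 13:30-13:55. Grace: free for 13:30-13:55. Noa: not fully free for 13:30-13:55.

Emeka, Noa, Uma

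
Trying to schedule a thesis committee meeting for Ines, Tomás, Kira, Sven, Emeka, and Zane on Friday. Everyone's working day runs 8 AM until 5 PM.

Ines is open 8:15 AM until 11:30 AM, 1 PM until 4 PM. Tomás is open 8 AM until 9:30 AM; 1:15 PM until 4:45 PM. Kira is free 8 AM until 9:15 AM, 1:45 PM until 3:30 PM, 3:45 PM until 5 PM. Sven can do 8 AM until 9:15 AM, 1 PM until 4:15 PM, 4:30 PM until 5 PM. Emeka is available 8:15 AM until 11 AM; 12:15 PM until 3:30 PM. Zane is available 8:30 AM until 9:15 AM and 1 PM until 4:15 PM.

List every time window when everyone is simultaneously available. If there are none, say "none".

08:30-09:15, 13:45-15:30

Ines ∩ Tomás: 08:15-09:30, 13:15-16:00.
Ines ∩ Tomás ∩ Kira: 08:15-09:15, 13:45-15:30, 15:45-16:00.
Ines ∩ Tomás ∩ Kira ∩ Sven: 08:15-09:15, 13:45-15:30, 15:45-16:00.
Ines ∩ Tomás ∩ Kira ∩ Sven ∩ Emeka: 08:15-09:15, 13:45-15:30.
Ines ∩ Tomás ∩ Kira ∩ Sven ∩ Emeka ∩ Zane: 08:30-09:15, 13:45-15:30.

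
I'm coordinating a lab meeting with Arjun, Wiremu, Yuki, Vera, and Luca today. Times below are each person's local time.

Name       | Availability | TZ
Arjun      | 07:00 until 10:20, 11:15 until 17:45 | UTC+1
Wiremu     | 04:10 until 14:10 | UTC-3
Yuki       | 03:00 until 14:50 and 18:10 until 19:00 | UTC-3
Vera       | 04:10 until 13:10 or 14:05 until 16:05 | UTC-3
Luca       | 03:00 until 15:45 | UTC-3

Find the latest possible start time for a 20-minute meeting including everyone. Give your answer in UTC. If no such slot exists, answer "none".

Arjun in UTC: 06:00-09:20, 10:15-16:45 (subtract 1h to convert from UTC+1).
Wiremu in UTC: 07:10-17:10 (add 3h to convert from UTC-3).
Yuki in UTC: 06:00-17:50, 21:10-22:00 (add 3h to convert from UTC-3).
Vera in UTC: 07:10-16:10, 17:05-19:05 (add 3h to convert from UTC-3).
Luca in UTC: 06:00-18:45 (add 3h to convert from UTC-3).
Arjun ∩ Wiremu: 07:10-09:20, 10:15-16:45.
Arjun ∩ Wiremu ∩ Yuki: 07:10-09:20, 10:15-16:45.
Arjun ∩ Wiremu ∩ Yuki ∩ Vera: 07:10-09:20, 10:15-16:10.
Arjun ∩ Wiremu ∩ Yuki ∩ Vera ∩ Luca: 07:10-09:20, 10:15-16:10.
The last common window of at least 20 minutes is 10:15-16:10; a 20-minute meeting can start as late as 15:50 and still end by 16:10.

15:50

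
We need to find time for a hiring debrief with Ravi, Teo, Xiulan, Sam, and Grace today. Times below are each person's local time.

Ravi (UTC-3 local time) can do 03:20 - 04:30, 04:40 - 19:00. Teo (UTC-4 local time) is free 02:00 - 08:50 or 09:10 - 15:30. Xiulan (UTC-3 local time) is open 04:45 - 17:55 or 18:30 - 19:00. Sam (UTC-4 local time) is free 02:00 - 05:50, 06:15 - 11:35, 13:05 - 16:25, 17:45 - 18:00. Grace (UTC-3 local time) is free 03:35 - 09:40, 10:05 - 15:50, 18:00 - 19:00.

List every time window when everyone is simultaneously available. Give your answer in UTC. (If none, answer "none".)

Ravi in UTC: 06:20-07:30, 07:40-22:00 (add 3h to convert from UTC-3).
Teo in UTC: 06:00-12:50, 13:10-19:30 (add 4h to convert from UTC-4).
Xiulan in UTC: 07:45-20:55, 21:30-22:00 (add 3h to convert from UTC-3).
Sam in UTC: 06:00-09:50, 10:15-15:35, 17:05-20:25, 21:45-22:00 (add 4h to convert from UTC-4).
Grace in UTC: 06:35-12:40, 13:05-18:50, 21:00-22:00 (add 3h to convert from UTC-3).
Ravi ∩ Teo: 06:20-07:30, 07:40-12:50, 13:10-19:30.
Ravi ∩ Teo ∩ Xiulan: 07:45-12:50, 13:10-19:30.
Ravi ∩ Teo ∩ Xiulan ∩ Sam: 07:45-09:50, 10:15-12:50, 13:10-15:35, 17:05-19:30.
Ravi ∩ Teo ∩ Xiulan ∩ Sam ∩ Grace: 07:45-09:50, 10:15-12:40, 13:10-15:35, 17:05-18:50.

07:45-09:50, 10:15-12:40, 13:10-15:35, 17:05-18:50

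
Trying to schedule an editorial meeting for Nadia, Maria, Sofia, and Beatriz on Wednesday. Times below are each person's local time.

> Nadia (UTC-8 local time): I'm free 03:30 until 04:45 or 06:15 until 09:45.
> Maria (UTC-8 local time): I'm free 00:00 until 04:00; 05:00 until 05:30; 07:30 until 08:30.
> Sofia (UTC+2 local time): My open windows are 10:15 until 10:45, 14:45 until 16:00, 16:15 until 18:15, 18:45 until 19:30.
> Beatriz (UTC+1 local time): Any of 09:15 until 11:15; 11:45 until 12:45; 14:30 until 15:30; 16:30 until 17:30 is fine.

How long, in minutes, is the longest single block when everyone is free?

Nadia in UTC: 11:30-12:45, 14:15-17:45 (add 8h to convert from UTC-8).
Maria in UTC: 08:00-12:00, 13:00-13:30, 15:30-16:30 (add 8h to convert from UTC-8).
Sofia in UTC: 08:15-08:45, 12:45-14:00, 14:15-16:15, 16:45-17:30 (subtract 2h to convert from UTC+2).
Beatriz in UTC: 08:15-10:15, 10:45-11:45, 13:30-14:30, 15:30-16:30 (subtract 1h to convert from UTC+1).
Nadia ∩ Maria: 11:30-12:00, 15:30-16:30.
Nadia ∩ Maria ∩ Sofia: 15:30-16:15.
Nadia ∩ Maria ∩ Sofia ∩ Beatriz: 15:30-16:15.
The longest is 15:30-16:15 at 45 minutes.

45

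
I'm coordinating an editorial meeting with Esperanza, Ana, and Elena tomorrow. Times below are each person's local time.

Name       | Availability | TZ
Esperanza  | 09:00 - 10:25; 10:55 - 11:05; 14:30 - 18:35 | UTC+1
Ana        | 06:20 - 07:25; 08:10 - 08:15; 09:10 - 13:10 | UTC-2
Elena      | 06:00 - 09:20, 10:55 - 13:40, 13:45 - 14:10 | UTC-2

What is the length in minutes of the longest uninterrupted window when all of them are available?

Esperanza in UTC: 08:00-09:25, 09:55-10:05, 13:30-17:35 (subtract 1h to convert from UTC+1).
Ana in UTC: 08:20-09:25, 10:10-10:15, 11:10-15:10 (add 2h to convert from UTC-2).
Elena in UTC: 08:00-11:20, 12:55-15:40, 15:45-16:10 (add 2h to convert from UTC-2).
Esperanza ∩ Ana: 08:20-09:25, 13:30-15:10.
Esperanza ∩ Ana ∩ Elena: 08:20-09:25, 13:30-15:10.
The longest is 13:30-15:10 at 100 minutes.

100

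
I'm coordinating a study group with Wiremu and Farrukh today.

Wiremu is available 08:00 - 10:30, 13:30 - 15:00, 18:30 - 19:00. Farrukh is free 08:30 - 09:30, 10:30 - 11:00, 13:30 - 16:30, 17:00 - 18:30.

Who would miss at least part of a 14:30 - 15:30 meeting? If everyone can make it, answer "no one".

Wiremu

Wiremu: not fully free for 14:30-15:30. Farrukh: free for 14:30-15:30.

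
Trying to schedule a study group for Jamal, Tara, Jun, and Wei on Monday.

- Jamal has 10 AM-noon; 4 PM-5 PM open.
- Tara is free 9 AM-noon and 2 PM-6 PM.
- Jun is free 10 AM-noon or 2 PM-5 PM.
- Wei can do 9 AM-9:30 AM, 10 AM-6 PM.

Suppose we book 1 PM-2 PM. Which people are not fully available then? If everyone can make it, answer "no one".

Jamal: not fully free for 13:00-14:00. Tara: not fully free for 13:00-14:00. Jun: not fully free for 13:00-14:00. Wei: free for 13:00-14:00.

Jamal, Jun, Tara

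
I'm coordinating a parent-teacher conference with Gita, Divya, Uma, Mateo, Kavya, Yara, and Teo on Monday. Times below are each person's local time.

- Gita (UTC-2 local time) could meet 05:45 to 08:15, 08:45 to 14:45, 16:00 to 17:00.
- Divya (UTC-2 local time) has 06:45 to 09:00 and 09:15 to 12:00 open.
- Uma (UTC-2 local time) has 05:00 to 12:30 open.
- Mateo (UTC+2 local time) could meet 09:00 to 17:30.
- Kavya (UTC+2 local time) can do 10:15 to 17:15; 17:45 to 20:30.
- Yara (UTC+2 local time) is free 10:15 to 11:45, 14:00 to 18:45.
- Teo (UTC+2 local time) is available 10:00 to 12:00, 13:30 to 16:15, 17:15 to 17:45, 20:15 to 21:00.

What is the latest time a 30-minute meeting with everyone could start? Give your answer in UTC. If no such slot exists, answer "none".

Gita in UTC: 07:45-10:15, 10:45-16:45, 18:00-19:00 (add 2h to convert from UTC-2).
Divya in UTC: 08:45-11:00, 11:15-14:00 (add 2h to convert from UTC-2).
Uma in UTC: 07:00-14:30 (add 2h to convert from UTC-2).
Mateo in UTC: 07:00-15:30 (subtract 2h to convert from UTC+2).
Kavya in UTC: 08:15-15:15, 15:45-18:30 (subtract 2h to convert from UTC+2).
Yara in UTC: 08:15-09:45, 12:00-16:45 (subtract 2h to convert from UTC+2).
Teo in UTC: 08:00-10:00, 11:30-14:15, 15:15-15:45, 18:15-19:00 (subtract 2h to convert from UTC+2).
Gita ∩ Divya: 08:45-10:15, 10:45-11:00, 11:15-14:00.
Gita ∩ Divya ∩ Uma: 08:45-10:15, 10:45-11:00, 11:15-14:00.
Gita ∩ Divya ∩ Uma ∩ Mateo: 08:45-10:15, 10:45-11:00, 11:15-14:00.
Gita ∩ Divya ∩ Uma ∩ Mateo ∩ Kavya: 08:45-10:15, 10:45-11:00, 11:15-14:00.
Gita ∩ Divya ∩ Uma ∩ Mateo ∩ Kavya ∩ Yara: 08:45-09:45, 12:00-14:00.
Gita ∩ Divya ∩ Uma ∩ Mateo ∩ Kavya ∩ Yara ∩ Teo: 08:45-09:45, 12:00-14:00.
Those are the intersection windows.
The last common window of at least 30 minutes is 12:00-14:00; a 30-minute meeting can start as late as 13:30 and still end by 14:00.

13:30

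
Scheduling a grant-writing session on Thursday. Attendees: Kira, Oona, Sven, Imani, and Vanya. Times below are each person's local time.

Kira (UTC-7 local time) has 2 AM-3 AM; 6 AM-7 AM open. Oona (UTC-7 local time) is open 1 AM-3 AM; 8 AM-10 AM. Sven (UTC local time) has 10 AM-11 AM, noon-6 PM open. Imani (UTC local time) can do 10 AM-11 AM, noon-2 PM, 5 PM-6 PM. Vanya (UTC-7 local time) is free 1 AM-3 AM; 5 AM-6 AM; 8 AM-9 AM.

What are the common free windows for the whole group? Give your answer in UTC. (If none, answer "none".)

Kira in UTC: 09:00-10:00, 13:00-14:00 (add 7h to convert from UTC-7).
Oona in UTC: 08:00-10:00, 15:00-17:00 (add 7h to convert from UTC-7).
Sven in UTC: 10:00-11:00, 12:00-18:00.
Imani in UTC: 10:00-11:00, 12:00-14:00, 17:00-18:00.
Vanya in UTC: 08:00-10:00, 12:00-13:00, 15:00-16:00 (add 7h to convert from UTC-7).
Kira ∩ Oona: 09:00-10:00.
Kira ∩ Oona ∩ Sven: ∅.
Kira ∩ Oona ∩ Sven ∩ Imani: ∅.
Kira ∩ Oona ∩ Sven ∩ Imani ∩ Vanya: ∅.
There is no time when everyone is free.

none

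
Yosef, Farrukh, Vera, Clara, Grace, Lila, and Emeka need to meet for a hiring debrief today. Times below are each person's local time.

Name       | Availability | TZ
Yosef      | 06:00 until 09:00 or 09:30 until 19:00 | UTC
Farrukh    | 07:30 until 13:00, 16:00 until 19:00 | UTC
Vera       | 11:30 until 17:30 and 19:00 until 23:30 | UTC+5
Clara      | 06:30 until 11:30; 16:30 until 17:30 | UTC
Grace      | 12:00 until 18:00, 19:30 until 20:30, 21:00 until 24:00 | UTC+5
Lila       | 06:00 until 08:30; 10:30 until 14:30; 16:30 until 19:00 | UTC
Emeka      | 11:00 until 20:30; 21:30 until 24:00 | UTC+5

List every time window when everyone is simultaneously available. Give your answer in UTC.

07:30-08:30, 10:30-11:30, 16:30-17:30

Yosef in UTC: 06:00-09:00, 09:30-19:00.
Farrukh in UTC: 07:30-13:00, 16:00-19:00.
Vera in UTC: 06:30-12:30, 14:00-18:30 (subtract 5h to convert from UTC+5).
Clara in UTC: 06:30-11:30, 16:30-17:30.
Grace in UTC: 07:00-13:00, 14:30-15:30, 16:00-19:00 (subtract 5h to convert from UTC+5).
Lila in UTC: 06:00-08:30, 10:30-14:30, 16:30-19:00.
Emeka in UTC: 06:00-15:30, 16:30-19:00 (subtract 5h to convert from UTC+5).
Yosef ∩ Farrukh: 07:30-09:00, 09:30-13:00, 16:00-19:00.
Yosef ∩ Farrukh ∩ Vera: 07:30-09:00, 09:30-12:30, 16:00-18:30.
Yosef ∩ Farrukh ∩ Vera ∩ Clara: 07:30-09:00, 09:30-11:30, 16:30-17:30.
Yosef ∩ Farrukh ∩ Vera ∩ Clara ∩ Grace: 07:30-09:00, 09:30-11:30, 16:30-17:30.
Yosef ∩ Farrukh ∩ Vera ∩ Clara ∩ Grace ∩ Lila: 07:30-08:30, 10:30-11:30, 16:30-17:30.
Yosef ∩ Farrukh ∩ Vera ∩ Clara ∩ Grace ∩ Lila ∩ Emeka: 07:30-08:30, 10:30-11:30, 16:30-17:30.
So the common availability across everyone is 07:30-08:30, 10:30-11:30, 16:30-17:30.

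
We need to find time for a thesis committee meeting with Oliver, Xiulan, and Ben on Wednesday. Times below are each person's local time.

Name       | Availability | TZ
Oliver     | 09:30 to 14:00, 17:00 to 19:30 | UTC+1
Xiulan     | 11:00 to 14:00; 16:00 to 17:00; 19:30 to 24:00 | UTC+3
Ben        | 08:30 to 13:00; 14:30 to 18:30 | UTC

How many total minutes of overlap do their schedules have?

270

Oliver in UTC: 08:30-13:00, 16:00-18:30 (subtract 1h to convert from UTC+1).
Xiulan in UTC: 08:00-11:00, 13:00-14:00, 16:30-21:00 (subtract 3h to convert from UTC+3).
Ben in UTC: 08:30-13:00, 14:30-18:30.
Oliver ∩ Xiulan: 08:30-11:00, 16:30-18:30.
Oliver ∩ Xiulan ∩ Ben: 08:30-11:00, 16:30-18:30.
Summing the common windows: 150 + 120 = 270 minutes.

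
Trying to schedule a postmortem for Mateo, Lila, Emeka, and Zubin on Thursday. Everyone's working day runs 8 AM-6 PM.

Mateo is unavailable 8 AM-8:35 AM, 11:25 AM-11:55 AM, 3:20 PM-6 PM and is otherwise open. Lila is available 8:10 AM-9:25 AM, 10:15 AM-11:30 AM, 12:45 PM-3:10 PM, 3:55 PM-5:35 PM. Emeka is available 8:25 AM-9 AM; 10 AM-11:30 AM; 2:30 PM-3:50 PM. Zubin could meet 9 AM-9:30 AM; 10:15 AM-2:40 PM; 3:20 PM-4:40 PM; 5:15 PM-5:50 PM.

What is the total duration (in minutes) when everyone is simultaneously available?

Mateo free: 08:35-11:25, 11:55-15:20 (invert busy blocks within the working day).
Lila free: 08:10-09:25, 10:15-11:30, 12:45-15:10, 15:55-17:35.
Emeka free: 08:25-09:00, 10:00-11:30, 14:30-15:50.
Zubin free: 09:00-09:30, 10:15-14:40, 15:20-16:40, 17:15-17:50.
Mateo ∩ Lila: 08:35-09:25, 10:15-11:25, 12:45-15:10.
Mateo ∩ Lila ∩ Emeka: 08:35-09:00, 10:15-11:25, 14:30-15:10.
Mateo ∩ Lila ∩ Emeka ∩ Zubin: 10:15-11:25, 14:30-14:40.
Those are the intersection windows.
Summing the common windows: 70 + 10 = 80 minutes.

80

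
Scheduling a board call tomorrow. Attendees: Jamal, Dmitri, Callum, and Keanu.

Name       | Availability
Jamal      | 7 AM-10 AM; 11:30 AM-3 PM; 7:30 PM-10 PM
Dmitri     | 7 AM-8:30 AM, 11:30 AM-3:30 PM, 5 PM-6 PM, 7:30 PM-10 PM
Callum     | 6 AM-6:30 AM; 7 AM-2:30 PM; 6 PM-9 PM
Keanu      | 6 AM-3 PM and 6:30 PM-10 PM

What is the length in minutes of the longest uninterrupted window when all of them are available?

180

Jamal ∩ Dmitri: 07:00-08:30, 11:30-15:00, 19:30-22:00.
Jamal ∩ Dmitri ∩ Callum: 07:00-08:30, 11:30-14:30, 19:30-21:00.
Jamal ∩ Dmitri ∩ Callum ∩ Keanu: 07:00-08:30, 11:30-14:30, 19:30-21:00.
So the common availability across everyone is 07:00-08:30, 11:30-14:30, 19:30-21:00.
The longest is 11:30-14:30 at 180 minutes.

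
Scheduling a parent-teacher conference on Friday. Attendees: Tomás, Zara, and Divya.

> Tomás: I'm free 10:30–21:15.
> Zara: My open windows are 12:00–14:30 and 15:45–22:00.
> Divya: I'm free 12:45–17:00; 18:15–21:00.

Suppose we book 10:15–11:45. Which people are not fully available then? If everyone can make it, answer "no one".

Tomás: not fully free for 10:15-11:45. Zara: not fully free for 10:15-11:45. Divya: not fully free for 10:15-11:45.

Divya, Tomás, Zara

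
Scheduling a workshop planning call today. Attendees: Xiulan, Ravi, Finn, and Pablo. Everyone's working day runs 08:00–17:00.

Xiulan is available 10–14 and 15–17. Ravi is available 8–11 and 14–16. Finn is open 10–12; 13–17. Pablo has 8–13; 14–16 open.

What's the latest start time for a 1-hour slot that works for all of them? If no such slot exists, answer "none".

Xiulan ∩ Ravi: 10:00-11:00, 15:00-16:00.
Xiulan ∩ Ravi ∩ Finn: 10:00-11:00, 15:00-16:00.
Xiulan ∩ Ravi ∩ Finn ∩ Pablo: 10:00-11:00, 15:00-16:00.
The last common window of at least 60 minutes is 15:00-16:00; a 60-minute meeting can start as late as 15:00 and still end by 16:00.

15:00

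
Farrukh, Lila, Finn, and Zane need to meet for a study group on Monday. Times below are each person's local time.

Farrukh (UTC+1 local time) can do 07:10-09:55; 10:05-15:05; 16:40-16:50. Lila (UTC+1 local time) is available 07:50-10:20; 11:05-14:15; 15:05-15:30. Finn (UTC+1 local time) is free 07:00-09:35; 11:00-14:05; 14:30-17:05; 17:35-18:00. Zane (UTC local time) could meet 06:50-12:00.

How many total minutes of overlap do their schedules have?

220

Farrukh in UTC: 06:10-08:55, 09:05-14:05, 15:40-15:50 (subtract 1h to convert from UTC+1).
Lila in UTC: 06:50-09:20, 10:05-13:15, 14:05-14:30 (subtract 1h to convert from UTC+1).
Finn in UTC: 06:00-08:35, 10:00-13:05, 13:30-16:05, 16:35-17:00 (subtract 1h to convert from UTC+1).
Zane in UTC: 06:50-12:00.
Farrukh ∩ Lila: 06:50-08:55, 09:05-09:20, 10:05-13:15.
Farrukh ∩ Lila ∩ Finn: 06:50-08:35, 10:05-13:05.
Farrukh ∩ Lila ∩ Finn ∩ Zane: 06:50-08:35, 10:05-12:00.
Summing the common windows: 105 + 115 = 220 minutes.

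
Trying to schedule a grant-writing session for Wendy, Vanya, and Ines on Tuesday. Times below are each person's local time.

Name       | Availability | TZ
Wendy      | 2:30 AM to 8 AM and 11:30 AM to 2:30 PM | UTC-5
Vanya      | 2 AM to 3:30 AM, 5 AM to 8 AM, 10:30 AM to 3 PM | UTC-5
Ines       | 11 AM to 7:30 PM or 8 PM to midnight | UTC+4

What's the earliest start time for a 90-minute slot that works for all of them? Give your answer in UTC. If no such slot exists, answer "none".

10:00

Wendy in UTC: 07:30-13:00, 16:30-19:30 (add 5h to convert from UTC-5).
Vanya in UTC: 07:00-08:30, 10:00-13:00, 15:30-20:00 (add 5h to convert from UTC-5).
Ines in UTC: 07:00-15:30, 16:00-20:00 (subtract 4h to convert from UTC+4).
Wendy ∩ Vanya: 07:30-08:30, 10:00-13:00, 16:30-19:30.
Wendy ∩ Vanya ∩ Ines: 07:30-08:30, 10:00-13:00, 16:30-19:30.
So the common availability across everyone is 07:30-08:30, 10:00-13:00, 16:30-19:30.
The first common window of at least 90 minutes is 10:00-13:00, so the earliest start is 10:00.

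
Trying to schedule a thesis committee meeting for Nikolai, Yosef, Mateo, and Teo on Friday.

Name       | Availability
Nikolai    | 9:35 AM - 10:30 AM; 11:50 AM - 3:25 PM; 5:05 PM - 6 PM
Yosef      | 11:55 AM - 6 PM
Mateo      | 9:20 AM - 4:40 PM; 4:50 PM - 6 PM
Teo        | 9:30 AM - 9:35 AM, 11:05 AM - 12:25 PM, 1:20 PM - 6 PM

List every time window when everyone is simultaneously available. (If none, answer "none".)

Nikolai ∩ Yosef: 11:55-15:25, 17:05-18:00.
Nikolai ∩ Yosef ∩ Mateo: 11:55-15:25, 17:05-18:00.
Nikolai ∩ Yosef ∩ Mateo ∩ Teo: 11:55-12:25, 13:20-15:25, 17:05-18:00.
Those are the intersection windows.

11:55-12:25, 13:20-15:25, 17:05-18:00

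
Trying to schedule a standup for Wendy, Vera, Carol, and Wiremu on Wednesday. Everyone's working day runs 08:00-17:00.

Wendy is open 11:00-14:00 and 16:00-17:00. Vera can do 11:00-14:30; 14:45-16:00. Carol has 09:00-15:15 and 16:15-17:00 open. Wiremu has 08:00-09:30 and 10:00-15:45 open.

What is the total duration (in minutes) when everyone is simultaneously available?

Wendy ∩ Vera: 11:00-14:00.
Wendy ∩ Vera ∩ Carol: 11:00-14:00.
Wendy ∩ Vera ∩ Carol ∩ Wiremu: 11:00-14:00.
That's a single block of 180 minutes.

180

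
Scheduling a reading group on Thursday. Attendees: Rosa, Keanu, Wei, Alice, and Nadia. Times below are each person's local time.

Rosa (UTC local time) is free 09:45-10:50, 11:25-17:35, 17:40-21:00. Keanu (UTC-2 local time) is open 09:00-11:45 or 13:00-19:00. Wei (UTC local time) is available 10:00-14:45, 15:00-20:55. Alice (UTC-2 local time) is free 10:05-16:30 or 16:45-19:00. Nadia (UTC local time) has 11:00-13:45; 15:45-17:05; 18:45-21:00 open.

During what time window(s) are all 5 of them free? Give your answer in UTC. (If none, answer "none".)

Rosa in UTC: 09:45-10:50, 11:25-17:35, 17:40-21:00.
Keanu in UTC: 11:00-13:45, 15:00-21:00 (add 2h to convert from UTC-2).
Wei in UTC: 10:00-14:45, 15:00-20:55.
Alice in UTC: 12:05-18:30, 18:45-21:00 (add 2h to convert from UTC-2).
Nadia in UTC: 11:00-13:45, 15:45-17:05, 18:45-21:00.
Rosa ∩ Keanu: 11:25-13:45, 15:00-17:35, 17:40-21:00.
Rosa ∩ Keanu ∩ Wei: 11:25-13:45, 15:00-17:35, 17:40-20:55.
Rosa ∩ Keanu ∩ Wei ∩ Alice: 12:05-13:45, 15:00-17:35, 17:40-18:30, 18:45-20:55.
Rosa ∩ Keanu ∩ Wei ∩ Alice ∩ Nadia: 12:05-13:45, 15:45-17:05, 18:45-20:55.

12:05-13:45, 15:45-17:05, 18:45-20:55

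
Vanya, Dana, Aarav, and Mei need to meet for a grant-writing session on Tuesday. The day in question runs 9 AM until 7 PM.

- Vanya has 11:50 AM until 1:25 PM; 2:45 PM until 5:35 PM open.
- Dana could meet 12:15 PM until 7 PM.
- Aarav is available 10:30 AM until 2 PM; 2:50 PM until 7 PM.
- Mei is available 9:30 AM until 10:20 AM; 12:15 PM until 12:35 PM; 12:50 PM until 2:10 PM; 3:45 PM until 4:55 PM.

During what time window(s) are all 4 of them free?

Vanya ∩ Dana: 12:15-13:25, 14:45-17:35.
Vanya ∩ Dana ∩ Aarav: 12:15-13:25, 14:50-17:35.
Vanya ∩ Dana ∩ Aarav ∩ Mei: 12:15-12:35, 12:50-13:25, 15:45-16:55.
So the common availability across everyone is 12:15-12:35, 12:50-13:25, 15:45-16:55.

12:15-12:35, 12:50-13:25, 15:45-16:55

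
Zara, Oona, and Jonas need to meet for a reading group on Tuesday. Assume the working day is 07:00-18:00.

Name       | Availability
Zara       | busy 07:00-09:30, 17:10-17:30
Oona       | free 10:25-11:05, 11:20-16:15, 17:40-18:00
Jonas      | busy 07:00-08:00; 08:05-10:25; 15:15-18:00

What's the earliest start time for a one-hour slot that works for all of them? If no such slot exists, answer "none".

Zara free: 09:30-17:10, 17:30-18:00 (invert busy blocks within the working day).
Oona free: 10:25-11:05, 11:20-16:15, 17:40-18:00.
Jonas free: 08:00-08:05, 10:25-15:15 (invert busy blocks within the working day).
Zara ∩ Oona: 10:25-11:05, 11:20-16:15, 17:40-18:00.
Zara ∩ Oona ∩ Jonas: 10:25-11:05, 11:20-15:15.
The first common window of at least 60 minutes is 11:20-15:15, so the earliest start is 11:20.

11:20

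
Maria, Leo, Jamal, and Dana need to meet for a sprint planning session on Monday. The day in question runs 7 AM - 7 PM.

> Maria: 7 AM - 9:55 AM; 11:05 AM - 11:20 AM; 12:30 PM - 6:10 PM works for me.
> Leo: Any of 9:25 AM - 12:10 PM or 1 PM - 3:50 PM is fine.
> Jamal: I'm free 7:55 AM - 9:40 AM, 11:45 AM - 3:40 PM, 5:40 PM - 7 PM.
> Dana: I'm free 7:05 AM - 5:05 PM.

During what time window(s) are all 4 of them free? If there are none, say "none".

Maria ∩ Leo: 09:25-09:55, 11:05-11:20, 13:00-15:50.
Maria ∩ Leo ∩ Jamal: 09:25-09:40, 13:00-15:40.
Maria ∩ Leo ∩ Jamal ∩ Dana: 09:25-09:40, 13:00-15:40.

09:25-09:40, 13:00-15:40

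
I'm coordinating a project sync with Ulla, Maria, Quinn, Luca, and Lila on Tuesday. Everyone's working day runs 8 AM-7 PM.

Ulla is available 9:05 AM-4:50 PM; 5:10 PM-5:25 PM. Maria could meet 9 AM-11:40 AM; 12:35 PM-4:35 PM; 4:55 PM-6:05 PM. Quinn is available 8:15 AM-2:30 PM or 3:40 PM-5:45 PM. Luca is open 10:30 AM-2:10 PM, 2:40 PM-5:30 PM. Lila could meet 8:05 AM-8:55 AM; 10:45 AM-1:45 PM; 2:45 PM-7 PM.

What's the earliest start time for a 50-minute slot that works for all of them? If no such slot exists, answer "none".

Ulla ∩ Maria: 09:05-11:40, 12:35-16:35, 17:10-17:25.
Ulla ∩ Maria ∩ Quinn: 09:05-11:40, 12:35-14:30, 15:40-16:35, 17:10-17:25.
Ulla ∩ Maria ∩ Quinn ∩ Luca: 10:30-11:40, 12:35-14:10, 15:40-16:35, 17:10-17:25.
Ulla ∩ Maria ∩ Quinn ∩ Luca ∩ Lila: 10:45-11:40, 12:35-13:45, 15:40-16:35, 17:10-17:25.
Those are the intersection windows.
The first common window of at least 50 minutes is 10:45-11:40, so the earliest start is 10:45.

10:45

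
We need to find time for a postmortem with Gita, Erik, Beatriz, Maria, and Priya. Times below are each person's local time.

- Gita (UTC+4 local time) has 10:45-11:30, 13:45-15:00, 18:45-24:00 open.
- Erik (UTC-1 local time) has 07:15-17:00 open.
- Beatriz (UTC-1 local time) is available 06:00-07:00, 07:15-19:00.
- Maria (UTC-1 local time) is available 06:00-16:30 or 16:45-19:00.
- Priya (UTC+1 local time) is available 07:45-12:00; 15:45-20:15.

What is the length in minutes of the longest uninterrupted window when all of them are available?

Gita in UTC: 06:45-07:30, 09:45-11:00, 14:45-20:00 (subtract 4h to convert from UTC+4).
Erik in UTC: 08:15-18:00 (add 1h to convert from UTC-1).
Beatriz in UTC: 07:00-08:00, 08:15-20:00 (add 1h to convert from UTC-1).
Maria in UTC: 07:00-17:30, 17:45-20:00 (add 1h to convert from UTC-1).
Priya in UTC: 06:45-11:00, 14:45-19:15 (subtract 1h to convert from UTC+1).
Gita ∩ Erik: 09:45-11:00, 14:45-18:00.
Gita ∩ Erik ∩ Beatriz: 09:45-11:00, 14:45-18:00.
Gita ∩ Erik ∩ Beatriz ∩ Maria: 09:45-11:00, 14:45-17:30, 17:45-18:00.
Gita ∩ Erik ∩ Beatriz ∩ Maria ∩ Priya: 09:45-11:00, 14:45-17:30, 17:45-18:00.
The longest is 14:45-17:30 at 165 minutes.

165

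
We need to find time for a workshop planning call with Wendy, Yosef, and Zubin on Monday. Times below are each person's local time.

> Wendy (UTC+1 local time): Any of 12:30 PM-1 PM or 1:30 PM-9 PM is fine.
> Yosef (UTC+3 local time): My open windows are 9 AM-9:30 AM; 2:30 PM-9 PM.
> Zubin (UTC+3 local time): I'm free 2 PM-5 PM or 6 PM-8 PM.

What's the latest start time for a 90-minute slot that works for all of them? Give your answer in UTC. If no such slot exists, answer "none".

15:30

Wendy in UTC: 11:30-12:00, 12:30-20:00 (subtract 1h to convert from UTC+1).
Yosef in UTC: 06:00-06:30, 11:30-18:00 (subtract 3h to convert from UTC+3).
Zubin in UTC: 11:00-14:00, 15:00-17:00 (subtract 3h to convert from UTC+3).
Wendy ∩ Yosef: 11:30-12:00, 12:30-18:00.
Wendy ∩ Yosef ∩ Zubin: 11:30-12:00, 12:30-14:00, 15:00-17:00.
Those are the intersection windows.
The last common window of at least 90 minutes is 15:00-17:00; a 90-minute meeting can start as late as 15:30 and still end by 17:00.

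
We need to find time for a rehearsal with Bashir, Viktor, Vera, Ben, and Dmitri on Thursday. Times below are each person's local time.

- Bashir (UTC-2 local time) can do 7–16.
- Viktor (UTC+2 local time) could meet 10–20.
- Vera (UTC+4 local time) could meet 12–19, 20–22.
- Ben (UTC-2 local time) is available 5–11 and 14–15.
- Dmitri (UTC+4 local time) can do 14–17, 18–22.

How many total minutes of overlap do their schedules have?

240

Bashir in UTC: 09:00-18:00 (add 2h to convert from UTC-2).
Viktor in UTC: 08:00-18:00 (subtract 2h to convert from UTC+2).
Vera in UTC: 08:00-15:00, 16:00-18:00 (subtract 4h to convert from UTC+4).
Ben in UTC: 07:00-13:00, 16:00-17:00 (add 2h to convert from UTC-2).
Dmitri in UTC: 10:00-13:00, 14:00-18:00 (subtract 4h to convert from UTC+4).
Bashir ∩ Viktor: 09:00-18:00.
Bashir ∩ Viktor ∩ Vera: 09:00-15:00, 16:00-18:00.
Bashir ∩ Viktor ∩ Vera ∩ Ben: 09:00-13:00, 16:00-17:00.
Bashir ∩ Viktor ∩ Vera ∩ Ben ∩ Dmitri: 10:00-13:00, 16:00-17:00.
So the common availability across everyone is 10:00-13:00, 16:00-17:00.
Summing the common windows: 180 + 60 = 240 minutes.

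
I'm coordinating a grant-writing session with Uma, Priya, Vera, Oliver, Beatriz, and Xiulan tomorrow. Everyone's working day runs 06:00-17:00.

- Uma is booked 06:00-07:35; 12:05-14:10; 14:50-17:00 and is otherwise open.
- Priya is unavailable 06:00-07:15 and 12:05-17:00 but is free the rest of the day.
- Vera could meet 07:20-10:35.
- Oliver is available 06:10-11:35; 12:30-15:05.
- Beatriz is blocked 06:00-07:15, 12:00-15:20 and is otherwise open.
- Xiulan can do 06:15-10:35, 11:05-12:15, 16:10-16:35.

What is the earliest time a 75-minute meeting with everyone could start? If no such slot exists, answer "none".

Uma free: 07:35-12:05, 14:10-14:50 (invert busy blocks within the working day).
Priya free: 07:15-12:05 (invert busy blocks within the working day).
Vera free: 07:20-10:35.
Oliver free: 06:10-11:35, 12:30-15:05.
Beatriz free: 07:15-12:00, 15:20-17:00 (invert busy blocks within the working day).
Xiulan free: 06:15-10:35, 11:05-12:15, 16:10-16:35.
Uma ∩ Priya: 07:35-12:05.
Uma ∩ Priya ∩ Vera: 07:35-10:35.
Uma ∩ Priya ∩ Vera ∩ Oliver: 07:35-10:35.
Uma ∩ Priya ∩ Vera ∩ Oliver ∩ Beatriz: 07:35-10:35.
Uma ∩ Priya ∩ Vera ∩ Oliver ∩ Beatriz ∩ Xiulan: 07:35-10:35.
So the common availability across everyone is 07:35-10:35.
The first common window of at least 75 minutes is 07:35-10:35, so the earliest start is 07:35.

07:35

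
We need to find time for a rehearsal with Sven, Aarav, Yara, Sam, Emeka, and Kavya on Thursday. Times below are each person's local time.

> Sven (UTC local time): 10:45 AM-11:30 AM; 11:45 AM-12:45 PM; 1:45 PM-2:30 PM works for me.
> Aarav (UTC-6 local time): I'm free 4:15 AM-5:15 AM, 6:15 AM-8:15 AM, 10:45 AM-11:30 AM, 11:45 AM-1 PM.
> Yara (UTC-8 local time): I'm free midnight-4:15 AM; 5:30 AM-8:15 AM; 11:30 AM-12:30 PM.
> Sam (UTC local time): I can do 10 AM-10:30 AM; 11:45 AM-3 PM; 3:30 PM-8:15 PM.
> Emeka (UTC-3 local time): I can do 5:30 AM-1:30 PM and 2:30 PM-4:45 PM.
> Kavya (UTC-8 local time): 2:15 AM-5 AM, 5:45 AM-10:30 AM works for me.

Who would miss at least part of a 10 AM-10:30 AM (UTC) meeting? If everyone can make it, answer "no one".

Sven in UTC: 10:45-11:30, 11:45-12:45, 13:45-14:30.
Aarav in UTC: 10:15-11:15, 12:15-14:15, 16:45-17:30, 17:45-19:00 (add 6h to convert from UTC-6).
Yara in UTC: 08:00-12:15, 13:30-16:15, 19:30-20:30 (add 8h to convert from UTC-8).
Sam in UTC: 10:00-10:30, 11:45-15:00, 15:30-20:15.
Emeka in UTC: 08:30-16:30, 17:30-19:45 (add 3h to convert from UTC-3).
Kavya in UTC: 10:15-13:00, 13:45-18:30 (add 8h to convert from UTC-8).
Sven: not fully free for 10:00-10:30. Aarav: not fully free for 10:00-10:30. Yara: free for 10:00-10:30. Sam: free for 10:00-10:30. Emeka: free for 10:00-10:30. Kavya: not fully free for 10:00-10:30.

Aarav, Kavya, Sven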